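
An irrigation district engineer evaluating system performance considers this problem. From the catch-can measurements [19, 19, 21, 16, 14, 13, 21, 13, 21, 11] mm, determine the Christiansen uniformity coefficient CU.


xbar = 168 / 10 = 16.800
sum|xi - xbar| = 34
CU = 100 * (1 - 34 / (10 * 16.800))
   = 100 * (1 - 0.2024)
   = 79.76%


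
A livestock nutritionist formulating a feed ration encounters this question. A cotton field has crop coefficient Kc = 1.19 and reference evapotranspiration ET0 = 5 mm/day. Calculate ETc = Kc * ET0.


ETc = Kc * ET0
    = 1.19 * 5
    = 5.95 mm/day


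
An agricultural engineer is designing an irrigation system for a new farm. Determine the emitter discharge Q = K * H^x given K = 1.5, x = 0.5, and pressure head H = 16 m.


Q = K * H^x
  = 1.5 * 16^0.5
  = 1.5 * 4
  = 6 L/h


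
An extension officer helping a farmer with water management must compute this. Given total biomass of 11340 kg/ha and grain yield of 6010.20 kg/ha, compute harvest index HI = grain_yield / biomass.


HI = grain_yield / biomass
   = 6010.20 / 11340
   = 0.53


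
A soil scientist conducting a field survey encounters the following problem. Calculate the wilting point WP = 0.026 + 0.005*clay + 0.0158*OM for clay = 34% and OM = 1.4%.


WP = 0.026 + 0.005*34 + 0.0158*1.4
   = 0.026 + 0.1700 + 0.0221
   = 0.2181


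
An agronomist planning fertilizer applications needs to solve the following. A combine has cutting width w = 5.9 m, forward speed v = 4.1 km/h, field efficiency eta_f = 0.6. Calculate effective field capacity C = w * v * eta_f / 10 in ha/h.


C = w * v * eta_f / 10
  = 5.9 * 4.1 * 0.6 / 10
  = 14.51 / 10
  = 1.45 ha/h


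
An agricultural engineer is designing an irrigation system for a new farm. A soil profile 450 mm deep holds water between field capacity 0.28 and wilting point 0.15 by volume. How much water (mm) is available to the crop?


AW = (FC - WP) * D
   = (0.28 - 0.15) * 450
   = 0.13 * 450
   = 58.50 mm


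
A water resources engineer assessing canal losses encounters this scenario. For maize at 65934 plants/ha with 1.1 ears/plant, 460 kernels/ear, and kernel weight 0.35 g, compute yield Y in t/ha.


Y = density * ears * kernels * kw
  = 65934 * 1.1 * 460 * 0.35 g/ha
  = 11676911.40 g/ha
  = 11676.91 kg/ha = 11.68 t/ha


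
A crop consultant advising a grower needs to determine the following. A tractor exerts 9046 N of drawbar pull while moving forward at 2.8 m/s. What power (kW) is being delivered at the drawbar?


P = F * v / 1000
  = 9046 * 2.8 / 1000
  = 25328.80 / 1000
  = 25.33 kW


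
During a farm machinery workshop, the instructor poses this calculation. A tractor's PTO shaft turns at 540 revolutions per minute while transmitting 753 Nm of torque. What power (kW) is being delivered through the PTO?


P = 2*pi*n*T / 60000
  = 2*pi * 540 * 753 / 60000
  = 2554868.81 / 60000
  = 42.58 kW


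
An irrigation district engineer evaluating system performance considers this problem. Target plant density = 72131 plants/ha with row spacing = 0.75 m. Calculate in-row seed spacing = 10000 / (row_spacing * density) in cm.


spacing = 10000 / (row_sp * density)
        = 10000 / (0.75 * 72131)
        = 10000 / 54098.25
        = 0.18485 m = 18.48 cm


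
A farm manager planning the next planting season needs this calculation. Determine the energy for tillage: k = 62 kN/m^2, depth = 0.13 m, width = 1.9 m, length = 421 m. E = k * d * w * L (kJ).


E = k * d * w * L
  = 62 * 0.13 * 1.9 * 421
  = 6447.19 kJ


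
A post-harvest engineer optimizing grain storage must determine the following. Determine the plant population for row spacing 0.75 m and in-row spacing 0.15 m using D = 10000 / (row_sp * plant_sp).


D = 10000 / (row_sp * plant_sp)
  = 10000 / (0.75 * 0.15)
  = 10000 / 0.1125
  = 88888.89 plants/ha


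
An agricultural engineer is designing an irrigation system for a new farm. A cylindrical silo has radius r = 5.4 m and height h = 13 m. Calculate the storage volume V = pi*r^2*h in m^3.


V = pi * r^2 * h
  = pi * 5.4^2 * 13
  = pi * 29.16 * 13
  = 1190.91 m^3


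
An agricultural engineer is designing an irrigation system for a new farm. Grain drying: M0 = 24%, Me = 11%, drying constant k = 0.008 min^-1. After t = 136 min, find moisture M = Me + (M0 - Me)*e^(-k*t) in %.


M = Me + (M0 - Me) * e^(-k*t)
  = 11 + (24 - 11) * e^(-0.008*136)
  = 11 + 13 * e^(-1.088)
  = 11 + 13 * 0.33689
  = 11 + 4.3796
  = 15.38%


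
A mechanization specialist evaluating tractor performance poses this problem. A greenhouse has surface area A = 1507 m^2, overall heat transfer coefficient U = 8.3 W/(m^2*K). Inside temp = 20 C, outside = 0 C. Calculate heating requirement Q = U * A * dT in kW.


dT = 20 - (0) = 20 K
Q = U * A * dT
  = 8.3 * 1507 * 20
  = 250162 W = 250.16 kW


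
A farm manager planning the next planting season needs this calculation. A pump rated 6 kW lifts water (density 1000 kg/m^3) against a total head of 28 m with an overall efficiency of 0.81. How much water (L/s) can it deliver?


Q = (P * 1000 * eta) / (rho * g * H)
  = (6 * 1000 * 0.81) / (1000 * 9.81 * 28)
  = 4860 / 274680
  = 0.01769 m^3/s = 17.69 L/s


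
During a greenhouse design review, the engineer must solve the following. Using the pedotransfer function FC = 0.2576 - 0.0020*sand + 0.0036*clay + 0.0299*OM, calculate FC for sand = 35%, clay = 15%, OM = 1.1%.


FC = 0.2576 - 0.0020*35 + 0.0036*15 + 0.0299*1.1
   = 0.2576 - 0.0700 + 0.0540 + 0.0329
   = 0.2745


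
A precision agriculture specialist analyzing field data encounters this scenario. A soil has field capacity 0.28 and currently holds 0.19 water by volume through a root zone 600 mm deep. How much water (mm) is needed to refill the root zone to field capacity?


SMD = (FC - theta) * D
    = (0.28 - 0.19) * 600
    = 0.090 * 600
    = 54 mm


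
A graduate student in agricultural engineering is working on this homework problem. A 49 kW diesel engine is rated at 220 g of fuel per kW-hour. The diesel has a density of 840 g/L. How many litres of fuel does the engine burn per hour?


FC = P * BSFC / rho_fuel
   = 49 * 220 / 840
   = 10780 / 840
   = 12.83 L/h


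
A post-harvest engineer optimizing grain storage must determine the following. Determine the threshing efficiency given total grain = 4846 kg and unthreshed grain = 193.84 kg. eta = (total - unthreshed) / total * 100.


eta = (total - unthreshed) / total * 100
    = (4846 - 193.84) / 4846 * 100
    = 4652.16 / 4846 * 100
    = 96%


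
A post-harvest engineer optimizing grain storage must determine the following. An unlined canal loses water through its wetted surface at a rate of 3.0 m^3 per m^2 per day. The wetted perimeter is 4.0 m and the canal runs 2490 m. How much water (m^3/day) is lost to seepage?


S = C * P * L
  = 3.0 * 4.0 * 2490
  = 29880 m^3/day


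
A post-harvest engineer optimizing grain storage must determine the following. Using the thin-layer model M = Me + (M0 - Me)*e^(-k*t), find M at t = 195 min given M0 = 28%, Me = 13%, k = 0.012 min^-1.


M = Me + (M0 - Me) * e^(-k*t)
  = 13 + (28 - 13) * e^(-0.012*195)
  = 13 + 15 * e^(-2.340)
  = 13 + 15 * 0.09633
  = 13 + 1.4449
  = 14.44%


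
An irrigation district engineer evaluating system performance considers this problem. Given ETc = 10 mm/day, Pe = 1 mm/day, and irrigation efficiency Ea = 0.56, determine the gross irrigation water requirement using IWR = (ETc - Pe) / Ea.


IWR = (ETc - Pe) / Ea
    = (10 - 1) / 0.56
    = 9 / 0.56
    = 16.07 mm/day


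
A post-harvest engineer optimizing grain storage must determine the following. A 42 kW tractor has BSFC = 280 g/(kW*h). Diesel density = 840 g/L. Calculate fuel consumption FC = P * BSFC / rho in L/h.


FC = P * BSFC / rho_fuel
   = 42 * 280 / 840
   = 11760 / 840
   = 14 L/h


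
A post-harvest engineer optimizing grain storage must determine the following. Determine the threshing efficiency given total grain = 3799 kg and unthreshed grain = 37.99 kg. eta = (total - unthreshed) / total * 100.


eta = (total - unthreshed) / total * 100
    = (3799 - 37.99) / 3799 * 100
    = 3761.01 / 3799 * 100
    = 99%


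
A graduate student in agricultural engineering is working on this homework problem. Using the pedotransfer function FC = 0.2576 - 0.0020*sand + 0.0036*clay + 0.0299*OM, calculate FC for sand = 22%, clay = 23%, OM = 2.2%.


FC = 0.2576 - 0.0020*22 + 0.0036*23 + 0.0299*2.2
   = 0.2576 - 0.0440 + 0.0828 + 0.0658
   = 0.3622


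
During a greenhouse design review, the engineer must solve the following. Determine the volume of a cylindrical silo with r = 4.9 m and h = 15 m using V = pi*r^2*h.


V = pi * r^2 * h
  = pi * 4.9^2 * 15
  = pi * 24.01 * 15
  = 1131.44 m^3


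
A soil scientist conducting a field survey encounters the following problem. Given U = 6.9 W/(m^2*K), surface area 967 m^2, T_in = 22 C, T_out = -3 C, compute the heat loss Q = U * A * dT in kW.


dT = 22 - (-3) = 25 K
Q = U * A * dT
  = 6.9 * 967 * 25
  = 166807.50 W = 166.81 kW


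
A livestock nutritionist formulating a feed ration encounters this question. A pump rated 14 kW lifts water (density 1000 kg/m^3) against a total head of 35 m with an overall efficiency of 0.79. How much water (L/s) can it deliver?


Q = (P * 1000 * eta) / (rho * g * H)
  = (14 * 1000 * 0.79) / (1000 * 9.81 * 35)
  = 11060 / 343350
  = 0.03221 m^3/s = 32.21 L/s


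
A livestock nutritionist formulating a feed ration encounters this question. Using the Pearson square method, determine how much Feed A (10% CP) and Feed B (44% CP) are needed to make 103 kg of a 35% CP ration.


parts_A = CP_b - target = 44 - 35 = 9
parts_B = target - CP_a = 35 - 10 = 25
total_parts = 9 + 25 = 34
Feed A = 103 * 9 / 34 = 27.26 kg
Feed B = 103 * 25 / 34 = 75.74 kg

27.26 kg


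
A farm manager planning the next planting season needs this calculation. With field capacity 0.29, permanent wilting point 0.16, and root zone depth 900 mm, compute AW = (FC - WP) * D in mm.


AW = (FC - WP) * D
   = (0.29 - 0.16) * 900
   = 0.13 * 900
   = 117 mm


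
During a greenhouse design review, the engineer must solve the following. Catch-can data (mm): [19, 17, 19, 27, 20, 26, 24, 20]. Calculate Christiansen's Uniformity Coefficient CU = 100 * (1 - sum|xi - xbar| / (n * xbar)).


xbar = 172 / 8 = 21.500
sum|xi - xbar| = 25
CU = 100 * (1 - 25 / (8 * 21.500))
   = 100 * (1 - 0.1453)
   = 85.47%


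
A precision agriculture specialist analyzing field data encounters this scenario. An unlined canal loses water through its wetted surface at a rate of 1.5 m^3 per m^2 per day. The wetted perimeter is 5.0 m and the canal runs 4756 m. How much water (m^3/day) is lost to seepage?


S = C * P * L
  = 1.5 * 5.0 * 4756
  = 35670 m^3/day


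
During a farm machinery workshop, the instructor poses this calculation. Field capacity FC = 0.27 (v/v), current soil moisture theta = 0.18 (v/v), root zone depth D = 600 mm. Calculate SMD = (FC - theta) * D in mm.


SMD = (FC - theta) * D
    = (0.27 - 0.18) * 600
    = 0.090 * 600
    = 54 mm


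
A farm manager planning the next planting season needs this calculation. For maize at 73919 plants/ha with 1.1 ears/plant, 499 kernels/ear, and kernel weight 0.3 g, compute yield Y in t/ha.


Y = density * ears * kernels * kw
  = 73919 * 1.1 * 499 * 0.3 g/ha
  = 12172241.73 g/ha
  = 12172.24 kg/ha = 12.17 t/ha


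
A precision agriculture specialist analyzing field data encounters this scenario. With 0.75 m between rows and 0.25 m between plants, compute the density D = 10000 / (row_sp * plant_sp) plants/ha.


D = 10000 / (row_sp * plant_sp)
  = 10000 / (0.75 * 0.25)
  = 10000 / 0.1875
  = 53333.33 plants/ha


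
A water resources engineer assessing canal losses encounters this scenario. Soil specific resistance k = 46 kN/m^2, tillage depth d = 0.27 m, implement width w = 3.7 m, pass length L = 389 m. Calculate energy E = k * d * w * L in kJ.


E = k * d * w * L
  = 46 * 0.27 * 3.7 * 389
  = 17876.11 kJ


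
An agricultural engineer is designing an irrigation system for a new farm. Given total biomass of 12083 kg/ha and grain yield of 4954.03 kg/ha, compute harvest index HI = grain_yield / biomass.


HI = grain_yield / biomass
   = 4954.03 / 12083
   = 0.41


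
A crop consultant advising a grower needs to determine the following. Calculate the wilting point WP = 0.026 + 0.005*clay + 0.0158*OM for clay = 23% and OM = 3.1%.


WP = 0.026 + 0.005*23 + 0.0158*3.1
   = 0.026 + 0.1150 + 0.0490
   = 0.1900


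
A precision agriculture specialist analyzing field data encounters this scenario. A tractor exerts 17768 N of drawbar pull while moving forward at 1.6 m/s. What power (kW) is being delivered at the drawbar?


P = F * v / 1000
  = 17768 * 1.6 / 1000
  = 28428.80 / 1000
  = 28.43 kW


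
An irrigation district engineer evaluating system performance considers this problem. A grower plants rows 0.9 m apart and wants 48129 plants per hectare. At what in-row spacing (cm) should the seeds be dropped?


spacing = 10000 / (row_sp * density)
        = 10000 / (0.9 * 48129)
        = 10000 / 43316.10
        = 0.23086 m = 23.09 cm


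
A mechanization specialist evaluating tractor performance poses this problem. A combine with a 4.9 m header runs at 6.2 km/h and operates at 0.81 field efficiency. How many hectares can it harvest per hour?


C = w * v * eta_f / 10
  = 4.9 * 6.2 * 0.81 / 10
  = 24.61 / 10
  = 2.46 ha/h


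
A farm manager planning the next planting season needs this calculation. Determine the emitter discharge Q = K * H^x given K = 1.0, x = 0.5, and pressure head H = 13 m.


Q = K * H^x
  = 1.0 * 13^0.5
  = 1.0 * 3.6056
  = 3.61 L/h


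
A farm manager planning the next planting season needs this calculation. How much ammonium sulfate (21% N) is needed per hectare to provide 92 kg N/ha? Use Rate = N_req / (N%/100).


Rate = N_required / (N_content / 100)
     = 92 / (21 / 100)
     = 92 / 0.21
     = 438.10 kg/ha


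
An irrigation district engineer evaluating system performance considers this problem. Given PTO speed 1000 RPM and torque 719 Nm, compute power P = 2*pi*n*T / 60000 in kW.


P = 2*pi*n*T / 60000
  = 2*pi * 1000 * 719 / 60000
  = 4517610.24 / 60000
  = 75.29 kW


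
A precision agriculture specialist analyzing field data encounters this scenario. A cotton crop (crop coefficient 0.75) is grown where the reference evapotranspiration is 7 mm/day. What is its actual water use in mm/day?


ETc = Kc * ET0
    = 0.75 * 7
    = 5.25 mm/day


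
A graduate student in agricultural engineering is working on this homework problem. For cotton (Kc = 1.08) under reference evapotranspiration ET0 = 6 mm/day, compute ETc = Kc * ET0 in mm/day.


ETc = Kc * ET0
    = 1.08 * 6
    = 6.48 mm/day


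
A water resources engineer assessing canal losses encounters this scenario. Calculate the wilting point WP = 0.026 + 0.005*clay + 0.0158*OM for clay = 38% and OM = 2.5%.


WP = 0.026 + 0.005*38 + 0.0158*2.5
   = 0.026 + 0.1900 + 0.0395
   = 0.2555


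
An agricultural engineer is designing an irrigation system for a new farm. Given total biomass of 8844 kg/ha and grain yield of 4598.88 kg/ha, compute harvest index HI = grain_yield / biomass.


HI = grain_yield / biomass
   = 4598.88 / 8844
   = 0.52


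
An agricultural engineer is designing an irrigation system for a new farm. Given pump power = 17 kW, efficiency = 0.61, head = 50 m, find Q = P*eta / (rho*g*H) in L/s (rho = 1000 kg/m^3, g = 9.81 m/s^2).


Q = (P * 1000 * eta) / (rho * g * H)
  = (17 * 1000 * 0.61) / (1000 * 9.81 * 50)
  = 10370 / 490500
  = 0.02114 m^3/s = 21.14 L/s


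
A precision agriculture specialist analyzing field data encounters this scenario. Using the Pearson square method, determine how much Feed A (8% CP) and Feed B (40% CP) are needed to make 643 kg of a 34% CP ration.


parts_A = CP_b - target = 40 - 34 = 6
parts_B = target - CP_a = 34 - 8 = 26
total_parts = 6 + 26 = 32
Feed A = 643 * 6 / 32 = 120.56 kg
Feed B = 643 * 26 / 32 = 522.44 kg

120.56 kg


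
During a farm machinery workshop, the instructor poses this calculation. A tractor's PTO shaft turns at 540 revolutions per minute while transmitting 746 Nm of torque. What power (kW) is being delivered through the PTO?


P = 2*pi*n*T / 60000
  = 2*pi * 540 * 746 / 60000
  = 2531118.37 / 60000
  = 42.19 kW


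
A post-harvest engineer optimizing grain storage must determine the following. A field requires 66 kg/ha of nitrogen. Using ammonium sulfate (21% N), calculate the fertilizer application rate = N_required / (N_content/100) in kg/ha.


Rate = N_required / (N_content / 100)
     = 66 / (21 / 100)
     = 66 / 0.21
     = 314.29 kg/ha


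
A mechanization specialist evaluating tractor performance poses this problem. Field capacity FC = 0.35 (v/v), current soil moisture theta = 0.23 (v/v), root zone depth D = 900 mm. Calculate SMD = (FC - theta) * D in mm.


SMD = (FC - theta) * D
    = (0.35 - 0.23) * 900
    = 0.120 * 900
    = 108 mm


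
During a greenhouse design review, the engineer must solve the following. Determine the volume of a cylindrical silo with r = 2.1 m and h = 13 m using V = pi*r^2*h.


V = pi * r^2 * h
  = pi * 2.1^2 * 13
  = pi * 4.41 * 13
  = 180.11 m^3


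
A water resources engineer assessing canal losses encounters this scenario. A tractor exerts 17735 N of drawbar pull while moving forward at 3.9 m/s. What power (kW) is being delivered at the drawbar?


P = F * v / 1000
  = 17735 * 3.9 / 1000
  = 69166.50 / 1000
  = 69.17 kW


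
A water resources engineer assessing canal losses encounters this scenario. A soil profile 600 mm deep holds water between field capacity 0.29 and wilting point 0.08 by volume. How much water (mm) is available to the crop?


AW = (FC - WP) * D
   = (0.29 - 0.08) * 600
   = 0.21 * 600
   = 126 mm


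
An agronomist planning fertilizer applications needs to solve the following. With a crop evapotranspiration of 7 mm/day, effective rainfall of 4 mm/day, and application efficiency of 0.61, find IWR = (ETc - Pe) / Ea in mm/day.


IWR = (ETc - Pe) / Ea
    = (7 - 4) / 0.61
    = 3 / 0.61
    = 4.92 mm/day


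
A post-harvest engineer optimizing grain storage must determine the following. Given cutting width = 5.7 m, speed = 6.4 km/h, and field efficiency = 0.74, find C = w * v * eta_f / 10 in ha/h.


C = w * v * eta_f / 10
  = 5.7 * 6.4 * 0.74 / 10
  = 27.00 / 10
  = 2.70 ha/h


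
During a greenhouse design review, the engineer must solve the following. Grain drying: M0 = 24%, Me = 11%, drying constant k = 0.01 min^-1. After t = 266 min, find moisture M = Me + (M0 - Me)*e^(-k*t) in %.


M = Me + (M0 - Me) * e^(-k*t)
  = 11 + (24 - 11) * e^(-0.01*266)
  = 11 + 13 * e^(-2.660)
  = 11 + 13 * 0.06995
  = 11 + 0.9093
  = 11.91%


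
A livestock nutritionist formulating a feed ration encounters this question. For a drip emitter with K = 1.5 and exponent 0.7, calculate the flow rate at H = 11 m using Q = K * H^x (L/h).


Q = K * H^x
  = 1.5 * 11^0.7
  = 1.5 * 5.3577
  = 8.04 L/h


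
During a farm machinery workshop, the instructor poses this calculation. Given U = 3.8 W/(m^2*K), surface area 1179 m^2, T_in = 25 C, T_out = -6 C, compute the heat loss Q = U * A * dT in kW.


dT = 25 - (-6) = 31 K
Q = U * A * dT
  = 3.8 * 1179 * 31
  = 138886.20 W = 138.89 kW


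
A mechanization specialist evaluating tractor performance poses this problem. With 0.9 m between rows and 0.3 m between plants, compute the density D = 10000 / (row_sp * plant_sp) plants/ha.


D = 10000 / (row_sp * plant_sp)
  = 10000 / (0.9 * 0.3)
  = 10000 / 0.2700
  = 37037.04 plants/ha


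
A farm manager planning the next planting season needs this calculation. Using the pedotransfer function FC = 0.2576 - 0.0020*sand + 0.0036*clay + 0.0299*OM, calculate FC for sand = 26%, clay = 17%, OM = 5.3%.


FC = 0.2576 - 0.0020*26 + 0.0036*17 + 0.0299*5.3
   = 0.2576 - 0.0520 + 0.0612 + 0.1585
   = 0.4253


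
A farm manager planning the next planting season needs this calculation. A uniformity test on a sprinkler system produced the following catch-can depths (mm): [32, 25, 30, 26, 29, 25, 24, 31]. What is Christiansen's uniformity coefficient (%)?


xbar = 222 / 8 = 27.750
sum|xi - xbar| = 22
CU = 100 * (1 - 22 / (8 * 27.750))
   = 100 * (1 - 0.0991)
   = 90.09%


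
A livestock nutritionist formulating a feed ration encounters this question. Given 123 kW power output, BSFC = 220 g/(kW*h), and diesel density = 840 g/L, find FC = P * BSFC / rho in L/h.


FC = P * BSFC / rho_fuel
   = 123 * 220 / 840
   = 27060 / 840
   = 32.21 L/h


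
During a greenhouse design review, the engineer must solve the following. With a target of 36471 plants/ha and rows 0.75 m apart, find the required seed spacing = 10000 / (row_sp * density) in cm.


spacing = 10000 / (row_sp * density)
        = 10000 / (0.75 * 36471)
        = 10000 / 27353.25
        = 0.36559 m = 36.56 cm


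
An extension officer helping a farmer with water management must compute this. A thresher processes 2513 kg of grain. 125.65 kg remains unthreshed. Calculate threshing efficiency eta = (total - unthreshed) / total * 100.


eta = (total - unthreshed) / total * 100
    = (2513 - 125.65) / 2513 * 100
    = 2387.35 / 2513 * 100
    = 95%


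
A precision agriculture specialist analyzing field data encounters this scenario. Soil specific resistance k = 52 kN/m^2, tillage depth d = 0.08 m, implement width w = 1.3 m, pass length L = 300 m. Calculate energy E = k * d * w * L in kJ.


E = k * d * w * L
  = 52 * 0.08 * 1.3 * 300
  = 1622.40 kJ


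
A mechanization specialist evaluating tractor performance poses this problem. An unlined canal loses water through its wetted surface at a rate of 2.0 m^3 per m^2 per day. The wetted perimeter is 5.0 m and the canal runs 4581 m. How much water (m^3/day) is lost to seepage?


S = C * P * L
  = 2.0 * 5.0 * 4581
  = 45810 m^3/day


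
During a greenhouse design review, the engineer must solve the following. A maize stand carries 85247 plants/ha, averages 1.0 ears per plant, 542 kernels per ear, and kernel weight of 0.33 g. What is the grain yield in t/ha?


Y = density * ears * kernels * kw
  = 85247 * 1.0 * 542 * 0.33 g/ha
  = 15247278.42 g/ha
  = 15247.28 kg/ha = 15.25 t/ha


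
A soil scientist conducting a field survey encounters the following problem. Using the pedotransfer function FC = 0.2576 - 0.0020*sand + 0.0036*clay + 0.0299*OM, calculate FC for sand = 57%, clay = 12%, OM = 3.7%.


FC = 0.2576 - 0.0020*57 + 0.0036*12 + 0.0299*3.7
   = 0.2576 - 0.1140 + 0.0432 + 0.1106
   = 0.2974


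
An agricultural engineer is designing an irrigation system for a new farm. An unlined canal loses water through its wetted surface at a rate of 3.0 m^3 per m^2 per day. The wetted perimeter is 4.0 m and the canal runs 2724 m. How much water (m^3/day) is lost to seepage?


S = C * P * L
  = 3.0 * 4.0 * 2724
  = 32688 m^3/day


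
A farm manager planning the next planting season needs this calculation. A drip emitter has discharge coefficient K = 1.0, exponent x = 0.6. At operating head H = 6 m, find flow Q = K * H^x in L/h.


Q = K * H^x
  = 1.0 * 6^0.6
  = 1.0 * 2.9302
  = 2.93 L/h


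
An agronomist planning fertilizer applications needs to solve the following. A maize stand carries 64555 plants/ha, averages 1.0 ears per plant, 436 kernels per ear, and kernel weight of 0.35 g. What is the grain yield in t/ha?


Y = density * ears * kernels * kw
  = 64555 * 1.0 * 436 * 0.35 g/ha
  = 9851093 g/ha
  = 9851.09 kg/ha = 9.85 t/ha


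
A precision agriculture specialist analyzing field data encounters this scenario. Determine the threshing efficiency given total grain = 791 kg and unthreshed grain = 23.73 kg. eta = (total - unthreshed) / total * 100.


eta = (total - unthreshed) / total * 100
    = (791 - 23.73) / 791 * 100
    = 767.27 / 791 * 100
    = 97%


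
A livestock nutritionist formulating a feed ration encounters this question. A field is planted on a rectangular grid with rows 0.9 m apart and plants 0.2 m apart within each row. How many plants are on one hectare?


D = 10000 / (row_sp * plant_sp)
  = 10000 / (0.9 * 0.2)
  = 10000 / 0.1800
  = 55555.56 plants/ha


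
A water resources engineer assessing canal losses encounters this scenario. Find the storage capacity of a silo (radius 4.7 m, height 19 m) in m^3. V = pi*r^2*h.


V = pi * r^2 * h
  = pi * 4.7^2 * 19
  = pi * 22.09 * 19
  = 1318.56 m^3


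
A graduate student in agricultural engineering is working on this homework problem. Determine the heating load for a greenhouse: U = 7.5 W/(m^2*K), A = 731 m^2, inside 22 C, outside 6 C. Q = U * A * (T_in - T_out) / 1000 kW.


dT = 22 - (6) = 16 K
Q = U * A * dT
  = 7.5 * 731 * 16
  = 87720 W = 87.72 kW


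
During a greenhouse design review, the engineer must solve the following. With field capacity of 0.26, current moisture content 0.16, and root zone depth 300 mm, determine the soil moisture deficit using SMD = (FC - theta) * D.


SMD = (FC - theta) * D
    = (0.26 - 0.16) * 300
    = 0.100 * 300
    = 30 mm


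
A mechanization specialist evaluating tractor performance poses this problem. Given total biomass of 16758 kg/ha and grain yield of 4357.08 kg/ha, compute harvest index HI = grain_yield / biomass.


HI = grain_yield / biomass
   = 4357.08 / 16758
   = 0.26


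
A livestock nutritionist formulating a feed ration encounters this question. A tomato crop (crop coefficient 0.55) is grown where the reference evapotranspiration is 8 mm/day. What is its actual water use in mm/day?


ETc = Kc * ET0
    = 0.55 * 8
    = 4.40 mm/day


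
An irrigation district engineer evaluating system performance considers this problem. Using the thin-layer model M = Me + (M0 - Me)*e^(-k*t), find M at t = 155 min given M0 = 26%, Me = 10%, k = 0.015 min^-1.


M = Me + (M0 - Me) * e^(-k*t)
  = 10 + (26 - 10) * e^(-0.015*155)
  = 10 + 16 * e^(-2.325)
  = 10 + 16 * 0.09778
  = 10 + 1.5645
  = 11.56%


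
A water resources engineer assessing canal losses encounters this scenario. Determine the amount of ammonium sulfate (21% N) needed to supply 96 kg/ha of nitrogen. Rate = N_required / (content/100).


Rate = N_required / (N_content / 100)
     = 96 / (21 / 100)
     = 96 / 0.21
     = 457.14 kg/ha


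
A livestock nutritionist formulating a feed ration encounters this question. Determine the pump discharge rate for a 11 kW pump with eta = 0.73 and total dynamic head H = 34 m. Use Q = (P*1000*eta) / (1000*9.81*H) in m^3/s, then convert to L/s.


Q = (P * 1000 * eta) / (rho * g * H)
  = (11 * 1000 * 0.73) / (1000 * 9.81 * 34)
  = 8030 / 333540
  = 0.02408 m^3/s = 24.08 L/s


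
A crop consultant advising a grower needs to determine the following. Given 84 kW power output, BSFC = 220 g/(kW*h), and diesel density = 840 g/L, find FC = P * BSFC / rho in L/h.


FC = P * BSFC / rho_fuel
   = 84 * 220 / 840
   = 18480 / 840
   = 22 L/h


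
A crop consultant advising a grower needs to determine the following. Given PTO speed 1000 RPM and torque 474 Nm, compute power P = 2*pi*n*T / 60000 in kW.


P = 2*pi*n*T / 60000
  = 2*pi * 1000 * 474 / 60000
  = 2978229.84 / 60000
  = 49.64 kW


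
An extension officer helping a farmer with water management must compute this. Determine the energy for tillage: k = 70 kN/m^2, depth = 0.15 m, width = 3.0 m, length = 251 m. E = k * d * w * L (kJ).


E = k * d * w * L
  = 70 * 0.15 * 3.0 * 251
  = 7906.50 kJ


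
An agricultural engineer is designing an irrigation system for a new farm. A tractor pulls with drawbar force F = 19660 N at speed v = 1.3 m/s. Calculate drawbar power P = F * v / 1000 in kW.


P = F * v / 1000
  = 19660 * 1.3 / 1000
  = 25558 / 1000
  = 25.56 kW


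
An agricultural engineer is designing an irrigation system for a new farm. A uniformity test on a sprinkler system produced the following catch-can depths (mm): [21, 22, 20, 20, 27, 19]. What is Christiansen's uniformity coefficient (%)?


xbar = 129 / 6 = 21.500
sum|xi - xbar| = 12
CU = 100 * (1 - 12 / (6 * 21.500))
   = 100 * (1 - 0.0930)
   = 90.70%


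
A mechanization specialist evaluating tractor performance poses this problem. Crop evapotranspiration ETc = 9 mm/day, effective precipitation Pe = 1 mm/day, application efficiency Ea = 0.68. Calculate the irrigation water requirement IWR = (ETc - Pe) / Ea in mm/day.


IWR = (ETc - Pe) / Ea
    = (9 - 1) / 0.68
    = 8 / 0.68
    = 11.76 mm/day


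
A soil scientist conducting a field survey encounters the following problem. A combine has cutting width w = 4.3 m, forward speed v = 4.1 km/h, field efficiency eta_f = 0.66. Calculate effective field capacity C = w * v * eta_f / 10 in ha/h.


C = w * v * eta_f / 10
  = 4.3 * 4.1 * 0.66 / 10
  = 11.64 / 10
  = 1.16 ha/h


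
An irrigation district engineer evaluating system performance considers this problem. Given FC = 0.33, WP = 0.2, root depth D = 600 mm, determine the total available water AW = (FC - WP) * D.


AW = (FC - WP) * D
   = (0.33 - 0.2) * 600
   = 0.13 * 600
   = 78 mm


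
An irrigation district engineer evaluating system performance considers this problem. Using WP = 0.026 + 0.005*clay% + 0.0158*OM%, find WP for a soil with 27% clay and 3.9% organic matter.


WP = 0.026 + 0.005*27 + 0.0158*3.9
   = 0.026 + 0.1350 + 0.0616
   = 0.2226


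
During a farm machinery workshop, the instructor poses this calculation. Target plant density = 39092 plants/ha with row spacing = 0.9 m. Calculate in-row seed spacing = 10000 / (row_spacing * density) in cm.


spacing = 10000 / (row_sp * density)
        = 10000 / (0.9 * 39092)
        = 10000 / 35182.80
        = 0.28423 m = 28.42 cm


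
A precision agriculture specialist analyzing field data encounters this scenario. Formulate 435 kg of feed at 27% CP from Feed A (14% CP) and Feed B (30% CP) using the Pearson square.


parts_A = CP_b - target = 30 - 27 = 3
parts_B = target - CP_a = 27 - 14 = 13
total_parts = 3 + 13 = 16
Feed A = 435 * 3 / 16 = 81.56 kg
Feed B = 435 * 13 / 16 = 353.44 kg

81.56 kg


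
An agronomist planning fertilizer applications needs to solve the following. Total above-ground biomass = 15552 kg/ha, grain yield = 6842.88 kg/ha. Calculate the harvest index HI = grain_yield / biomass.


HI = grain_yield / biomass
   = 6842.88 / 15552
   = 0.44


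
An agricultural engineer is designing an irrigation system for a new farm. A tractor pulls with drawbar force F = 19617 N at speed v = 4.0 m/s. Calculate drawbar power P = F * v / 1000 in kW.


P = F * v / 1000
  = 19617 * 4.0 / 1000
  = 78468 / 1000
  = 78.47 kW


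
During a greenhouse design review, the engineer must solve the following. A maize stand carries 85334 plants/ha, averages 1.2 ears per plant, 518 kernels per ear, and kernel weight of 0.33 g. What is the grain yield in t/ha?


Y = density * ears * kernels * kw
  = 85334 * 1.2 * 518 * 0.33 g/ha
  = 17504392.75 g/ha
  = 17504.39 kg/ha = 17.50 t/ha


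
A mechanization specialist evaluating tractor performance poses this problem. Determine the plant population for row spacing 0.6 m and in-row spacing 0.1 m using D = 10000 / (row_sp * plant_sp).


D = 10000 / (row_sp * plant_sp)
  = 10000 / (0.6 * 0.1)
  = 10000 / 0.0600
  = 166666.67 plants/ha


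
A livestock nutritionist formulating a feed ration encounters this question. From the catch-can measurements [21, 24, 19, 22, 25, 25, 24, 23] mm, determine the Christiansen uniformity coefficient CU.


xbar = 183 / 8 = 22.875
sum|xi - xbar| = 13.250
CU = 100 * (1 - 13.250 / (8 * 22.875))
   = 100 * (1 - 0.0724)
   = 92.76%


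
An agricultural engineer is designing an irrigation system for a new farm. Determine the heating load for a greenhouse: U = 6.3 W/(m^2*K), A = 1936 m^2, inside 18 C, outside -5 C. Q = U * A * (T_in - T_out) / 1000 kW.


dT = 18 - (-5) = 23 K
Q = U * A * dT
  = 6.3 * 1936 * 23
  = 280526.40 W = 280.53 kW


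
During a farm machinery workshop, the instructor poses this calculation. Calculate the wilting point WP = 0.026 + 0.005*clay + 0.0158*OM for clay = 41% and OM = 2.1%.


WP = 0.026 + 0.005*41 + 0.0158*2.1
   = 0.026 + 0.2050 + 0.0332
   = 0.2642


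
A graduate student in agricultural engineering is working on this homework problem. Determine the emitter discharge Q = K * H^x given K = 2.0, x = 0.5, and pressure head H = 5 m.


Q = K * H^x
  = 2.0 * 5^0.5
  = 2.0 * 2.2361
  = 4.47 L/h


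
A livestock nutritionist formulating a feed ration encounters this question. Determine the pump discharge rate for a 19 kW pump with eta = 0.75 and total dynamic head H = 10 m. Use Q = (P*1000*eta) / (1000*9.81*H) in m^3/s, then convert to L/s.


Q = (P * 1000 * eta) / (rho * g * H)
  = (19 * 1000 * 0.75) / (1000 * 9.81 * 10)
  = 14250 / 98100
  = 0.14526 m^3/s = 145.26 L/s


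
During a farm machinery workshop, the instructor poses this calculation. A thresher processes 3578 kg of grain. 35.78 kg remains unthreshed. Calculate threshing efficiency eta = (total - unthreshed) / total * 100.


eta = (total - unthreshed) / total * 100
    = (3578 - 35.78) / 3578 * 100
    = 3542.22 / 3578 * 100
    = 99%


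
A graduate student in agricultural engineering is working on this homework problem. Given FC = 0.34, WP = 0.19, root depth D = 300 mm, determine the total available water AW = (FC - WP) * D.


AW = (FC - WP) * D
   = (0.34 - 0.19) * 300
   = 0.15 * 300
   = 45 mm


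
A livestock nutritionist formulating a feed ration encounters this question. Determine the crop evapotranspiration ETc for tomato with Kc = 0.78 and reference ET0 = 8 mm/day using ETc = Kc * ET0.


ETc = Kc * ET0
    = 0.78 * 8
    = 6.24 mm/day


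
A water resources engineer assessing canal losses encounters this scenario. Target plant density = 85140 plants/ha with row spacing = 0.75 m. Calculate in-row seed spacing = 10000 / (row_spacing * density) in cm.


spacing = 10000 / (row_sp * density)
        = 10000 / (0.75 * 85140)
        = 10000 / 63855
        = 0.15660 m = 15.66 cm


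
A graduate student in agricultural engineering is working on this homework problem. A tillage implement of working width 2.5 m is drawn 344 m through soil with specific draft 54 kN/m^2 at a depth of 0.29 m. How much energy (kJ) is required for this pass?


E = k * d * w * L
  = 54 * 0.29 * 2.5 * 344
  = 13467.60 kJ


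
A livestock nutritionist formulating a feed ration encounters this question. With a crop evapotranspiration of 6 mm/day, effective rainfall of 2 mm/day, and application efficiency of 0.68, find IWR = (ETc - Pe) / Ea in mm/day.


IWR = (ETc - Pe) / Ea
    = (6 - 2) / 0.68
    = 4 / 0.68
    = 5.88 mm/day


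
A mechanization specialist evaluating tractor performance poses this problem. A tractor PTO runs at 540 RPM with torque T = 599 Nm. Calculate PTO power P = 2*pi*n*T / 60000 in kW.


P = 2*pi*n*T / 60000
  = 2*pi * 540 * 599 / 60000
  = 2032359.12 / 60000
  = 33.87 kW


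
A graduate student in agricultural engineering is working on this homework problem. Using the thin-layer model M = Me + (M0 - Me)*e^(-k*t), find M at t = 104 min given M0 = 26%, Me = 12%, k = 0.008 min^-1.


M = Me + (M0 - Me) * e^(-k*t)
  = 12 + (26 - 12) * e^(-0.008*104)
  = 12 + 14 * e^(-0.832)
  = 12 + 14 * 0.43518
  = 12 + 6.0925
  = 18.09%


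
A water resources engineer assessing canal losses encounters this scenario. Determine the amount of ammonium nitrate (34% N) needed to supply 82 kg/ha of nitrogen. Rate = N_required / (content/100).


Rate = N_required / (N_content / 100)
     = 82 / (34 / 100)
     = 82 / 0.34
     = 241.18 kg/ha


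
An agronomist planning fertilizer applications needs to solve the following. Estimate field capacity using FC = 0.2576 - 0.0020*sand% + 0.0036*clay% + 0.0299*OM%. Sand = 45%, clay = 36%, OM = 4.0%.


FC = 0.2576 - 0.0020*45 + 0.0036*36 + 0.0299*4.0
   = 0.2576 - 0.0900 + 0.1296 + 0.1196
   = 0.4168


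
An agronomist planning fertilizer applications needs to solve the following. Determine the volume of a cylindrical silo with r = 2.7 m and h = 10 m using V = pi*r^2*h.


V = pi * r^2 * h
  = pi * 2.7^2 * 10
  = pi * 7.29 * 10
  = 229.02 m^3


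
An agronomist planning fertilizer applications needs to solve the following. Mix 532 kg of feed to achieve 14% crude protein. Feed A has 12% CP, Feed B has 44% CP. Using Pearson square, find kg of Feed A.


parts_A = CP_b - target = 44 - 14 = 30
parts_B = target - CP_a = 14 - 12 = 2
total_parts = 30 + 2 = 32
Feed A = 532 * 30 / 32 = 498.75 kg
Feed B = 532 * 2 / 32 = 33.25 kg

498.75 kg


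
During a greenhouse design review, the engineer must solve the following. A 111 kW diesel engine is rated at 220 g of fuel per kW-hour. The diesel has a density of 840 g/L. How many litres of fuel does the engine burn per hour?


FC = P * BSFC / rho_fuel
   = 111 * 220 / 840
   = 24420 / 840
   = 29.07 L/h


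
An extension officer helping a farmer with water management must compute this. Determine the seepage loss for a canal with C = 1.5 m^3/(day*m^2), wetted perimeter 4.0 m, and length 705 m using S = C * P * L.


S = C * P * L
  = 1.5 * 4.0 * 705
  = 4230 m^3/day


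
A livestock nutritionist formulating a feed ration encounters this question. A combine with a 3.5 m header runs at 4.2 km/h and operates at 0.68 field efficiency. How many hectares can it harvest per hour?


C = w * v * eta_f / 10
  = 3.5 * 4.2 * 0.68 / 10
  = 10.00 / 10
  = 1.00 ha/h


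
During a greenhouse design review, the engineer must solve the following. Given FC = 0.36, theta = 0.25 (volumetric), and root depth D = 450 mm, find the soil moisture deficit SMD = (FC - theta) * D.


SMD = (FC - theta) * D
    = (0.36 - 0.25) * 450
    = 0.110 * 450
    = 49.50 mm


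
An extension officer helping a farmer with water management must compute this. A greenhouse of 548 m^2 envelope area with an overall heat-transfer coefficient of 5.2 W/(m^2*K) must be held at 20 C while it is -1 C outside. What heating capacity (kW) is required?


dT = 20 - (-1) = 21 K
Q = U * A * dT
  = 5.2 * 548 * 21
  = 59841.60 W = 59.84 kW


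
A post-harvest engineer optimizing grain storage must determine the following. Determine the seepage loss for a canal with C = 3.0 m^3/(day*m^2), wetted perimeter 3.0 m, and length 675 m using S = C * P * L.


S = C * P * L
  = 3.0 * 3.0 * 675
  = 6075 m^3/day


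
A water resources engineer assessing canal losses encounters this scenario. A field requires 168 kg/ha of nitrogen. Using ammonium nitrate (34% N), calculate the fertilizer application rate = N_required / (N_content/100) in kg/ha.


Rate = N_required / (N_content / 100)
     = 168 / (34 / 100)
     = 168 / 0.34
     = 494.12 kg/ha


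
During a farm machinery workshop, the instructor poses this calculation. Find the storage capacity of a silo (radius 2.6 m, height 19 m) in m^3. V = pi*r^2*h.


V = pi * r^2 * h
  = pi * 2.6^2 * 19
  = pi * 6.76 * 19
  = 403.51 m^3


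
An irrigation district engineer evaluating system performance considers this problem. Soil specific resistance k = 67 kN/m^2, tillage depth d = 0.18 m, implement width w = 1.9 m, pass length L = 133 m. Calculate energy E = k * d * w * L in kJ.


E = k * d * w * L
  = 67 * 0.18 * 1.9 * 133
  = 3047.56 kJ


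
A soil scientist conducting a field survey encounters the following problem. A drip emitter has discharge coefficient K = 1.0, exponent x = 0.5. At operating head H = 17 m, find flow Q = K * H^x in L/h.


Q = K * H^x
  = 1.0 * 17^0.5
  = 1.0 * 4.1231
  = 4.12 L/h


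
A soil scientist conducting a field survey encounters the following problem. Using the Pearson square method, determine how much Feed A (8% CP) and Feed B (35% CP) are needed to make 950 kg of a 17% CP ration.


parts_A = CP_b - target = 35 - 17 = 18
parts_B = target - CP_a = 17 - 8 = 9
total_parts = 18 + 9 = 27
Feed A = 950 * 18 / 27 = 633.33 kg
Feed B = 950 * 9 / 27 = 316.67 kg

633.33 kg
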